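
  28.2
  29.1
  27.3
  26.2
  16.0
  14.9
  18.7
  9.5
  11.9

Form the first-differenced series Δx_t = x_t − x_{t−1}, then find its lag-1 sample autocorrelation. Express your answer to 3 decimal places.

-0.453

First differences Δx: 0.9, -1.8, -1.1, -10.2, -1.1, 3.8, -9.2, 2.4
Mean of differences = -2.0375
Numerator Σ(Δx_t−Δx̄)(Δx_{t+1}−Δx̄) = -82.5064
Denominator Σ(Δx_t−Δx̄)² = 182.1388
r_1(Δx) = -82.5064 / 182.1388 = -0.453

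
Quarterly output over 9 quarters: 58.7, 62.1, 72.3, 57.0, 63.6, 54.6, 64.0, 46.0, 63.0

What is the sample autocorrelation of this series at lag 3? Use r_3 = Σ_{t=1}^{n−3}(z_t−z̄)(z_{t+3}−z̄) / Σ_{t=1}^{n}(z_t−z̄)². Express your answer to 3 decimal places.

-0.310

Mean z̄ = (58.7 + 62.1 + 72.3 + 57.0 + 63.6 + 54.6 + 64.0 + 46.0 + 63.0)/9 = 60.1444
Numerator Σ_{t=1}^{6}(z_t−z̄)(z_{t+3}−z̄) = -132.9293
Denominator Σ(z_t−z̄)² = 429.3222
r_3 = -132.9293 / 429.3222 = -0.310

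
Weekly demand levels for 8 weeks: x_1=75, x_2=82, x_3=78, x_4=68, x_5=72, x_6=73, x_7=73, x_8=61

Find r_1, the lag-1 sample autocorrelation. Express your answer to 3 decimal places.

0.161

Mean x̄ = (75 + 82 + 78 + 68 + 72 + 73 + 73 + 61)/8 = 72.7500
Deviations from mean: 2.2500, 9.2500, 5.2500, -4.7500, -0.7500, 0.2500, 0.2500, -11.7500
Σ(x_t−x̄)(x_{t+1}−x̄) = (20.8125) + (48.5625) + (-24.9375) + (3.5625) + (-0.1875) + (0.0625) + (-2.9375) = 44.9375
Denominator Σ(x_t−x̄)² = 279.5000
r_1 = 44.9375 / 279.5000 = 0.161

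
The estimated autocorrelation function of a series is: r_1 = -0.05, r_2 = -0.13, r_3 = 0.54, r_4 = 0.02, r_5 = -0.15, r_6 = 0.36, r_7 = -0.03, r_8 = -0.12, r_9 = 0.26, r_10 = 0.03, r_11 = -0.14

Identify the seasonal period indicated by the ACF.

3

The largest autocorrelation is r_3 = 0.54, with weaker echoes at lags 6 (0.36) and 9 (0.26); the remaining lags stay at or below 0.03.
The dominant spike at lag 3 indicates a seasonal period of 3.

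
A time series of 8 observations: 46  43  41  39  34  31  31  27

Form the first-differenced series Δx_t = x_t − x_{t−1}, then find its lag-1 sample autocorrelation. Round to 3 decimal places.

First differences Δx: -3, -2, -2, -5, -3, 0, -4
Mean of differences = -2.7143
Numerator Σ(Δx_t−Δx̄)(Δx_{t+1}−Δx̄) = -4.9388
Denominator Σ(Δx_t−Δx̄)² = 15.4286
r_1(Δx) = -4.9388 / 15.4286 = -0.320

-0.320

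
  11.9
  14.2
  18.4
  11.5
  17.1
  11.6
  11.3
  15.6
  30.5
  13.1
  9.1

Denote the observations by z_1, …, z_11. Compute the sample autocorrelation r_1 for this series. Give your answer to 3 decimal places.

Mean z̄ = (11.9 + 14.2 + 18.4 + 11.5 + 17.1 + 11.6 + 11.3 + 15.6 + 30.5 + 13.1 + 9.1)/11 = 14.9364
Numerator Σ_{t=1}^{10}(z_t−z̄)(z_{t+1}−z̄) = -24.6859
Denominator Σ(z_t−z̄)² = 342.7055
r_1 = -24.6859 / 342.7055 = -0.072

-0.072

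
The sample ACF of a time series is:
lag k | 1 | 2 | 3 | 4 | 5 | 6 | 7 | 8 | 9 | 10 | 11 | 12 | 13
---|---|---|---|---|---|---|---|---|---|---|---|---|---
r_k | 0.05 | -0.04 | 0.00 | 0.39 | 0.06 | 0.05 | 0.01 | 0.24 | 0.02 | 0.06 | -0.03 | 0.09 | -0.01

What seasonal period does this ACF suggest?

4

The largest autocorrelation is r_4 = 0.39, with a weaker echo at lag 8 (0.24); the remaining lags stay at or below 0.09.
The dominant spike at lag 4 indicates a seasonal period of 4.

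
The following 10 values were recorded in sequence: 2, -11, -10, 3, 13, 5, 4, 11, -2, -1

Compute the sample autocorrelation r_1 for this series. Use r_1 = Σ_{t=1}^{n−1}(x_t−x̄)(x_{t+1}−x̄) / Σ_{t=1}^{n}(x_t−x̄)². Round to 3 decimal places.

0.338

Mean x̄ = (2 − 11 − 10 + 3 + 13 + 5 + 4 + 11 − 2 − 1)/10 = 1.4000
Numerator Σ_{t=1}^{9}(x_t−x̄)(x_{t+1}−x̄) = 185.8400
Denominator Σ(x_t−x̄)² = 550.4000
r_1 = 185.8400 / 550.4000 = 0.338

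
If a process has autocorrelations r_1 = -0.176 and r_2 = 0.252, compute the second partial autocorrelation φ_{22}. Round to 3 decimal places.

φ_{22} = (r_2 − r_1²) / (1 − r_1²)
r_1² = (-0.176)² = 0.030976
Numerator = 0.252 − 0.0310 = 0.2210; denominator = 1 − 0.0310 = 0.9690
φ_{22} = 0.2210 / 0.9690 = 0.228

0.228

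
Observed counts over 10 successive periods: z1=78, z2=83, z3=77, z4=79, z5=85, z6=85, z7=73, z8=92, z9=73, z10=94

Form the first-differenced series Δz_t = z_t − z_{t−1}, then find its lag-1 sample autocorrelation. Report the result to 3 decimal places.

First differences Δz: 5, -6, 2, 6, 0, -12, 19, -19, 21
Mean of differences = 1.7778
Numerator Σ(Δz_t−Δz̄)(Δz_{t+1}−Δz̄) = -1003.3827
Denominator Σ(Δz_t−Δz̄)² = 1379.5556
r_1(Δz) = -1003.3827 / 1379.5556 = -0.727

-0.727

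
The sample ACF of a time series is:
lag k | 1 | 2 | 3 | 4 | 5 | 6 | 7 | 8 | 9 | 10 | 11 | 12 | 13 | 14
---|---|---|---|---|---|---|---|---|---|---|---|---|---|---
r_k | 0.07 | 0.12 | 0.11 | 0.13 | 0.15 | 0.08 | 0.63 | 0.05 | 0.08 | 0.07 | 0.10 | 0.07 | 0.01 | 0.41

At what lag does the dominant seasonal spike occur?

The largest autocorrelation is r_7 = 0.63, with a weaker echo at lag 14 (0.41); the remaining lags stay at or below 0.15.
The dominant spike at lag 7 indicates a seasonal period of 7.

7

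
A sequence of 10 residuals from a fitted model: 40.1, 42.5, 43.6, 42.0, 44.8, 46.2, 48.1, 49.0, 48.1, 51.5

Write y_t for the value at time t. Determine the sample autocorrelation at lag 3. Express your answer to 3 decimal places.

Mean ȳ = (40.1 + 42.5 + 43.6 + 42.0 + 44.8 + 46.2 + 48.1 + 49.0 + 48.1 + 51.5)/10 = 45.5900
Numerator Σ_{t=1}^{7}(y_t−ȳ)(y_{t+3}−ȳ) = 25.5967
Denominator Σ(y_t−ȳ)² = 116.6890
r_3 = 25.5967 / 116.6890 = 0.219

0.219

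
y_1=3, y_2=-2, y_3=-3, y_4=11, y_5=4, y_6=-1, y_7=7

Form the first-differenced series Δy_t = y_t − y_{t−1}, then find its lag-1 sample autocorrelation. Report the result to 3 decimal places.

First differences Δy: -5, -1, 14, -7, -5, 8
Mean of differences = 0.6667
Numerator Σ(Δy_t−Δȳ)(Δy_{t+1}−Δȳ) = -113.1111
Denominator Σ(Δy_t−Δȳ)² = 357.3333
r_1(Δy) = -113.1111 / 357.3333 = -0.317

-0.317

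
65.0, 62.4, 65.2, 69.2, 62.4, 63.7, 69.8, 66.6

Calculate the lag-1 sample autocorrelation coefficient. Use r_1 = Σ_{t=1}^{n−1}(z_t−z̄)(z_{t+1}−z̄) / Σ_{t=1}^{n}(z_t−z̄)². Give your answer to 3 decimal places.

Mean z̄ = (65.0 + 62.4 + 65.2 + 69.2 + 62.4 + 63.7 + 69.8 + 66.6)/8 = 65.5375
Deviations from mean: -0.5375, -3.1375, -0.3375, 3.6625, -3.1375, -1.8375, 4.2625, 1.0625
Numerator Σ_{t=1}^{7}(z_t−z̄)(z_{t+1}−z̄) = -7.5202
Denominator Σ(z_t−z̄)² = 56.1788
r_1 = -7.5202 / 56.1788 = -0.134

-0.134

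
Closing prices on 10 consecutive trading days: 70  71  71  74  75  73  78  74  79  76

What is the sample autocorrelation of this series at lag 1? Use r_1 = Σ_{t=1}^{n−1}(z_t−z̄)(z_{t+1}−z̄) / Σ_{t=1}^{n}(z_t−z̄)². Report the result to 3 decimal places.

0.318

Mean z̄ = (70 + 71 + 71 + 74 + 75 + 73 + 78 + 74 + 79 + 76)/10 = 74.1000
Numerator Σ_{t=1}^{9}(z_t−z̄)(z_{t+1}−z̄) = 25.6900
Denominator Σ(z_t−z̄)² = 80.9000
r_1 = 25.6900 / 80.9000 = 0.318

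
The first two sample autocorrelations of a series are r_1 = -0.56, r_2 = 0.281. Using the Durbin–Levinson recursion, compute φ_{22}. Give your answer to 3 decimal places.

φ_{22} = (r_2 − r_1²) / (1 − r_1²)
r_1² = (-0.56)² = 0.3136
Numerator = 0.281 − 0.3136 = -0.0326; denominator = 1 − 0.3136 = 0.6864
φ_{22} = -0.0326 / 0.6864 = -0.047

-0.047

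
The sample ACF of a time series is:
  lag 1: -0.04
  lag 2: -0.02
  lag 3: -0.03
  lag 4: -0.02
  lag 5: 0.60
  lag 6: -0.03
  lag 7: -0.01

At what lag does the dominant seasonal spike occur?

The largest autocorrelation is r_5 = 0.60; the remaining lags stay at or below -0.01.
The dominant spike at lag 5 indicates a seasonal period of 5.

5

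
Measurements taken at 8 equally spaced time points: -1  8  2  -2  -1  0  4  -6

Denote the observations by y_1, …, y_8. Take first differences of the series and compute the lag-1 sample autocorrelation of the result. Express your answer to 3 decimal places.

First differences Δy: 9, -6, -4, 1, 1, 4, -10
Mean of differences = -0.7143
Numerator Σ(Δy_t−Δȳ)(Δy_{t+1}−Δȳ) = -72.3673
Denominator Σ(Δy_t−Δȳ)² = 247.4286
r_1(Δy) = -72.3673 / 247.4286 = -0.292

-0.292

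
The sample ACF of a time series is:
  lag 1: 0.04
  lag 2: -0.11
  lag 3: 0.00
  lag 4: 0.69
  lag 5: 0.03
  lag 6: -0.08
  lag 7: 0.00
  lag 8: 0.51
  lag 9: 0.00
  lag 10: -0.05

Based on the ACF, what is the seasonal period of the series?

4

The largest autocorrelation is r_4 = 0.69, with a weaker echo at lag 8 (0.51); the remaining lags stay at or below 0.04.
The dominant spike at lag 4 indicates a seasonal period of 4.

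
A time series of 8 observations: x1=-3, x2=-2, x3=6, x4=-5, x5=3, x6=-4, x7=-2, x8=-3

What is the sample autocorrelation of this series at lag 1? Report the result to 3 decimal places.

-0.558

Mean x̄ = (-3 − 2 + 6 − 5 + 3 − 4 − 2 − 3)/8 = -1.2500
Deviations from mean: -1.7500, -0.7500, 7.2500, -3.7500, 4.2500, -2.7500, -0.7500, -1.7500
Numerator Σ_{t=1}^{7}(x_t−x̄)(x_{t+1}−x̄) = -55.5625
Denominator Σ(x_t−x̄)² = 99.5000
r_1 = -55.5625 / 99.5000 = -0.558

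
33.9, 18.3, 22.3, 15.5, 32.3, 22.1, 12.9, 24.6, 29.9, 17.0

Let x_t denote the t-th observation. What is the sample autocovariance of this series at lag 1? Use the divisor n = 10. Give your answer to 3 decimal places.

Mean x̄ = (33.9 + 18.3 + 22.3 + 15.5 + 32.3 + 22.1 + 12.9 + 24.6 + 29.9 + 17.0)/10 = 22.8800
Σ_{t=1}^{9}(x_t−x̄)(x_{t+1}−x̄) = -158.9864
γ_1 = -158.9864 / 10 = -15.899

-15.899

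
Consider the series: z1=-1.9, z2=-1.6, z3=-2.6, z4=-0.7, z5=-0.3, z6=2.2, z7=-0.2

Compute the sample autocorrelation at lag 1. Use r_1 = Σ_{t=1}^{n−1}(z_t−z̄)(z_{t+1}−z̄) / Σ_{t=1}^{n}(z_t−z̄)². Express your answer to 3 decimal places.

0.369

Mean z̄ = (-1.9 − 1.6 − 2.6 − 0.7 − 0.3 + 2.2 − 0.2)/7 = -0.7286
Deviations from mean: -1.1714, -0.8714, -1.8714, 0.0286, 0.4286, 2.9286, 0.5286
Σ(z_t−z̄)(z_{t+1}−z̄) = (1.0208) + (1.6308) + (-0.0535) + (0.0122) + (1.2551) + (1.5480) = 5.4135
Denominator Σ(z_t−z̄)² = 14.6743
r_1 = 5.4135 / 14.6743 = 0.369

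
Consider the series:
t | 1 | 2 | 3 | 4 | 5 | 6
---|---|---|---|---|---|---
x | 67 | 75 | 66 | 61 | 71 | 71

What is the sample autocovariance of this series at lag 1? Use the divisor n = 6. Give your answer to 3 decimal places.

-3.292

Mean x̄ = (67 + 75 + 66 + 61 + 71 + 71)/6 = 68.5000
Deviations: -1.5000, 6.5000, -2.5000, -7.5000, 2.5000, 2.5000
Σ_{t=1}^{5}(x_t−x̄)(x_{t+1}−x̄) = -19.7500
γ_1 = -19.7500 / 6 = -3.292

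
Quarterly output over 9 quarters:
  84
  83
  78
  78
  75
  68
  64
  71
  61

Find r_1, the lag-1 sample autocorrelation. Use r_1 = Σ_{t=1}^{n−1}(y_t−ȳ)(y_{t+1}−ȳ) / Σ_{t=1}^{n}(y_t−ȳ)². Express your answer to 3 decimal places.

0.510

Mean ȳ = (84 + 83 + 78 + 78 + 75 + 68 + 64 + 71 + 61)/9 = 73.5556
Numerator Σ_{t=1}^{8}(y_t−ȳ)(y_{t+1}−ȳ) = 268.3580
Denominator Σ(y_t−ȳ)² = 526.2222
r_1 = 268.3580 / 526.2222 = 0.510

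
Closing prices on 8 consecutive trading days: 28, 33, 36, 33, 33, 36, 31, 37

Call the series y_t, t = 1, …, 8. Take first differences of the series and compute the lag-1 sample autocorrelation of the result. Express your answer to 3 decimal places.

First differences Δy: 5, 3, -3, 0, 3, -5, 6
Mean of differences = 1.2857
Numerator Σ(Δy_t−Δȳ)(Δy_{t+1}−Δȳ) = -38.0816
Denominator Σ(Δy_t−Δȳ)² = 101.4286
r_1(Δy) = -38.0816 / 101.4286 = -0.375

-0.375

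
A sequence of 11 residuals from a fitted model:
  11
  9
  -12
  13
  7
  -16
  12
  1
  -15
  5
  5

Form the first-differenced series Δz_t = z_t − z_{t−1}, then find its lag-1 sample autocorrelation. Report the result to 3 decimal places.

-0.499

First differences Δz: -2, -21, 25, -6, -23, 28, -11, -16, 20, 0
Mean of differences = -0.6000
Numerator Σ(Δz_t−Δz̄)(Δz_{t+1}−Δz̄) = -1593.7600
Denominator Σ(Δz_t−Δz̄)² = 3192.4000
r_1(Δz) = -1593.7600 / 3192.4000 = -0.499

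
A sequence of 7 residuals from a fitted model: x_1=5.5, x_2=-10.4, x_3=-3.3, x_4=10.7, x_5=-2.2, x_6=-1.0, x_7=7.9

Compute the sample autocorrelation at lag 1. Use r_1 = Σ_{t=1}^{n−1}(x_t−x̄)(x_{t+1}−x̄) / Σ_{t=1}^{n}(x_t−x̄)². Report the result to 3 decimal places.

-0.253

Mean x̄ = (5.5 − 10.4 − 3.3 + 10.7 − 2.2 − 1.0 + 7.9)/7 = 1.0286
Deviations from mean: 4.4714, -11.4286, -4.3286, 9.6714, -3.2286, -2.0286, 6.8714
Σ(x_t−x̄)(x_{t+1}−x̄) = (-51.1020) + (49.4694) + (-41.8635) + (-31.2249) + (6.5494) + (-13.9392) = -82.1108
Denominator Σ(x_t−x̄)² = 324.6343
r_1 = -82.1108 / 324.6343 = -0.253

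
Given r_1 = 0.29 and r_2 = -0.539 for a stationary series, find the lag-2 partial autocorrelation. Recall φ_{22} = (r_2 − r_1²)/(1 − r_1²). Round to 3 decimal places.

-0.680

φ_{22} = (r_2 − r_1²) / (1 − r_1²)
r_1² = (0.29)² = 0.0841
Numerator = -0.539 − 0.0841 = -0.6231; denominator = 1 − 0.0841 = 0.9159
φ_{22} = -0.6231 / 0.9159 = -0.680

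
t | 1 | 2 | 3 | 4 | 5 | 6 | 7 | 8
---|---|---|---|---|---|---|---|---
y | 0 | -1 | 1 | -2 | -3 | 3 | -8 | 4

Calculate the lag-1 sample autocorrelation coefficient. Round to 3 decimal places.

Mean ȳ = (0 − 1 + 1 − 2 − 3 + 3 − 8 + 4)/8 = -0.7500
Deviations from mean: 0.7500, -0.2500, 1.7500, -1.2500, -2.2500, 3.7500, -7.2500, 4.7500
Σ(y_t−ȳ)(y_{t+1}−ȳ) = (-0.1875) + (-0.4375) + (-2.1875) + (2.8125) + (-8.4375) + (-27.1875) + (-34.4375) = -70.0625
Denominator Σ(y_t−ȳ)² = 99.5000
r_1 = -70.0625 / 99.5000 = -0.704

-0.704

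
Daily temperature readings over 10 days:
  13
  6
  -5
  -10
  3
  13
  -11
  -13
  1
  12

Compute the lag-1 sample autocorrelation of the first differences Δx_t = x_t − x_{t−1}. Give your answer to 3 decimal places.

0.096

First differences Δx: -7, -11, -5, 13, 10, -24, -2, 14, 11
Mean of differences = -0.1111
Numerator Σ(Δx_t−Δx̄)(Δx_{t+1}−Δx̄) = 130.4321
Denominator Σ(Δx_t−Δx̄)² = 1360.8889
r_1(Δx) = 130.4321 / 1360.8889 = 0.096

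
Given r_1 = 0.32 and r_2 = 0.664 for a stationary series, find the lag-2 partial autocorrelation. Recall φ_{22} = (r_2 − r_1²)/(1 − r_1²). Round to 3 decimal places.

φ_{22} = (r_2 − r_1²) / (1 − r_1²)
r_1² = (0.32)² = 0.1024
Numerator = 0.664 − 0.1024 = 0.5616; denominator = 1 − 0.1024 = 0.8976
φ_{22} = 0.5616 / 0.8976 = 0.626

0.626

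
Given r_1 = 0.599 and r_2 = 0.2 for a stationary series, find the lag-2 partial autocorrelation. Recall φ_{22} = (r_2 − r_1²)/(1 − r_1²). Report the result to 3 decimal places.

φ_{22} = (r_2 − r_1²) / (1 − r_1²)
r_1² = (0.599)² = 0.358801
Numerator = 0.2 − 0.3588 = -0.1588; denominator = 1 − 0.3588 = 0.6412
φ_{22} = -0.1588 / 0.6412 = -0.248

-0.248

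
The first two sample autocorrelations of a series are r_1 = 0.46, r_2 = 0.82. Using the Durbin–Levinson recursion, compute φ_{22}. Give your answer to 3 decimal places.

φ_{22} = (r_2 − r_1²) / (1 − r_1²)
r_1² = (0.46)² = 0.2116
Numerator = 0.82 − 0.2116 = 0.6084; denominator = 1 − 0.2116 = 0.7884
φ_{22} = 0.6084 / 0.7884 = 0.772

0.772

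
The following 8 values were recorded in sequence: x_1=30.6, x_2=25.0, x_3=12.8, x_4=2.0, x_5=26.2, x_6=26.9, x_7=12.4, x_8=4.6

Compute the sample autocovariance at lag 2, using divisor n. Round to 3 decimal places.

-66.240

Mean x̄ = (30.6 + 25.0 + 12.8 + 2.0 + 26.2 + 26.9 + 12.4 + 4.6)/8 = 17.5625
Σ_{t=1}^{6}(x_t−x̄)(x_{t+2}−x̄) = -529.9166
γ_2 = -529.9166 / 8 = -66.240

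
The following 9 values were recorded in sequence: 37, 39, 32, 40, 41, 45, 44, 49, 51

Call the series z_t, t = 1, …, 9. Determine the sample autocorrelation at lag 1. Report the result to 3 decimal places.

Mean z̄ = (37 + 39 + 32 + 40 + 41 + 45 + 44 + 49 + 51)/9 = 42.0000
Numerator Σ_{t=1}^{8}(z_t−z̄)(z_{t+1}−z̄) = 147.0000
Denominator Σ(z_t−z̄)² = 282.0000
r_1 = 147.0000 / 282.0000 = 0.521

0.521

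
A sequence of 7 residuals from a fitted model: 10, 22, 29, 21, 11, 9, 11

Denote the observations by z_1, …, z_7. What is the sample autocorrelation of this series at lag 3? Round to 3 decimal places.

Mean z̄ = (10 + 22 + 29 + 21 + 11 + 9 + 11)/7 = 16.1429
Numerator Σ_{t=1}^{4}(z_t−z̄)(z_{t+3}−z̄) = -176.7755
Denominator Σ(z_t−z̄)² = 364.8571
r_3 = -176.7755 / 364.8571 = -0.485

-0.485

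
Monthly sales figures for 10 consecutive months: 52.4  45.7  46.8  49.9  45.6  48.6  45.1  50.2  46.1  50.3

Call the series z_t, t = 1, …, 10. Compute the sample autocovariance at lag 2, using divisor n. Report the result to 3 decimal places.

Mean z̄ = (52.4 + 45.7 + 46.8 + 49.9 + 45.6 + 48.6 + 45.1 + 50.2 + 46.1 + 50.3)/10 = 48.0700
Σ_{t=1}^{8}(z_t−z̄)(z_{t+2}−z̄) = 13.3362
γ_2 = 13.3362 / 10 = 1.334

1.334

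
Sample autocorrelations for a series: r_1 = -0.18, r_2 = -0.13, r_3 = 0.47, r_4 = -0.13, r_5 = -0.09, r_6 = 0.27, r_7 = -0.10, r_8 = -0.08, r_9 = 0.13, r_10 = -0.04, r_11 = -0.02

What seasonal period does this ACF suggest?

3

The largest autocorrelation is r_3 = 0.47, with a weaker echo at lag 6 (0.27); the remaining lags stay at or below 0.13.
The dominant spike at lag 3 indicates a seasonal period of 3.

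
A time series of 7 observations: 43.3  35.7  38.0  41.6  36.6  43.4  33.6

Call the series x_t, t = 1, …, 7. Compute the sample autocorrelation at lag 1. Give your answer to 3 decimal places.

Mean x̄ = (43.3 + 35.7 + 38.0 + 41.6 + 36.6 + 43.4 + 33.6)/7 = 38.8857
Σ(x_t−x̄)(x_{t+1}−x̄) = (-14.0627) + (2.8216) + (-2.4041) + (-6.2041) + (-10.3184) + (-23.8612) = -54.0288
Denominator Σ(x_t−x̄)² = 91.3286
r_1 = -54.0288 / 91.3286 = -0.592

-0.592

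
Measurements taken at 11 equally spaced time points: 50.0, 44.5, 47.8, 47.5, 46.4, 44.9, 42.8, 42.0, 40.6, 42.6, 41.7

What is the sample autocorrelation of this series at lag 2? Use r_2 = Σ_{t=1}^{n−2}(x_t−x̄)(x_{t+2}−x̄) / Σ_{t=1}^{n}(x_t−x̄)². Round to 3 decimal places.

0.487

Mean x̄ = (50.0 + 44.5 + 47.8 + 47.5 + 46.4 + 44.9 + 42.8 + 42.0 + 40.6 + 42.6 + 41.7)/11 = 44.6182
Numerator Σ_{t=1}^{9}(x_t−x̄)(x_{t+2}−x̄) = 43.6030
Denominator Σ(x_t−x̄)² = 89.5564
r_2 = 43.6030 / 89.5564 = 0.487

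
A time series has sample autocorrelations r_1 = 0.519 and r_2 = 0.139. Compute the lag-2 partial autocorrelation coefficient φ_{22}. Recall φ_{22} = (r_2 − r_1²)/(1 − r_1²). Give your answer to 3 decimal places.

φ_{22} = (r_2 − r_1²) / (1 − r_1²)
r_1² = (0.519)² = 0.269361
Numerator = 0.139 − 0.2694 = -0.1304; denominator = 1 − 0.2694 = 0.7306
φ_{22} = -0.1304 / 0.7306 = -0.178

-0.178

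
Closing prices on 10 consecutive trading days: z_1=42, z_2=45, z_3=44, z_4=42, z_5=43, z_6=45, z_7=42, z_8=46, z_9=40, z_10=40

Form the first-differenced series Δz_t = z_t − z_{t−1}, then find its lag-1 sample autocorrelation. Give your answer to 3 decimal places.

-0.555

First differences Δz: 3, -1, -2, 1, 2, -3, 4, -6, 0
Mean of differences = -0.2222
Numerator Σ(Δz_t−Δz̄)(Δz_{t+1}−Δz̄) = -44.1605
Denominator Σ(Δz_t−Δz̄)² = 79.5556
r_1(Δz) = -44.1605 / 79.5556 = -0.555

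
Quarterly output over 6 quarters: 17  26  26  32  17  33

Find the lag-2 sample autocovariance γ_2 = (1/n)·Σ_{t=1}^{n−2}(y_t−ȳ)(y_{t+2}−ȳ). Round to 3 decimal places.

Mean ȳ = (17 + 26 + 26 + 32 + 17 + 33)/6 = 25.1667
Deviations: -8.1667, 0.8333, 0.8333, 6.8333, -8.1667, 7.8333
Σ_{t=1}^{4}(y_t−ȳ)(y_{t+2}−ȳ) = 45.6111
γ_2 = 45.6111 / 6 = 7.602

7.602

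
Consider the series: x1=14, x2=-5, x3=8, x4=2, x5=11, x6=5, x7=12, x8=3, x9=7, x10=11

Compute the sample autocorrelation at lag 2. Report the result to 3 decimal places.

Mean x̄ = (14 − 5 + 8 + 2 + 11 + 5 + 12 + 3 + 7 + 11)/10 = 6.8000
Numerator Σ_{t=1}^{8}(x_t−x̄)(x_{t+2}−x̄) = 92.7200
Denominator Σ(x_t−x̄)² = 295.6000
r_2 = 92.7200 / 295.6000 = 0.314

0.314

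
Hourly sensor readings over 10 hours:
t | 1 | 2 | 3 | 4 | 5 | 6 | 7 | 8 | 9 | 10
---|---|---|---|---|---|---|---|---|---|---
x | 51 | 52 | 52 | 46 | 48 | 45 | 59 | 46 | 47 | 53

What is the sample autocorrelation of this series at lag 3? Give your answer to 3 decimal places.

-0.025

Mean x̄ = (51 + 52 + 52 + 46 + 48 + 45 + 59 + 46 + 47 + 53)/10 = 49.9000
Numerator Σ_{t=1}^{7}(x_t−x̄)(x_{t+3}−x̄) = -4.2300
Denominator Σ(x_t−x̄)² = 168.9000
r_3 = -4.2300 / 168.9000 = -0.025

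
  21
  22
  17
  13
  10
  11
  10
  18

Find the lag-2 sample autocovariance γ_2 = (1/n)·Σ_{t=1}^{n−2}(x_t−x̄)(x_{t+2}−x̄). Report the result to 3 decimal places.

Mean x̄ = (21 + 22 + 17 + 13 + 10 + 11 + 10 + 18)/8 = 15.2500
Σ_{t=1}^{6}(x_t−x̄)(x_{t+2}−x̄) = 11.1250
γ_2 = 11.1250 / 8 = 1.391

1.391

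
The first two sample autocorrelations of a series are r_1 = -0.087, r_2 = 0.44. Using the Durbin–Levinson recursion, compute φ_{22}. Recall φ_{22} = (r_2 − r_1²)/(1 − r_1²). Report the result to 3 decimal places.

0.436

φ_{22} = (r_2 − r_1²) / (1 − r_1²)
r_1² = (-0.087)² = 0.007569
Numerator = 0.44 − 0.0076 = 0.4324; denominator = 1 − 0.0076 = 0.9924
φ_{22} = 0.4324 / 0.9924 = 0.436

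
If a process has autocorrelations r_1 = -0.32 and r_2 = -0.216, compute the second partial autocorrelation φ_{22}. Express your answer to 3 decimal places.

φ_{22} = (r_2 − r_1²) / (1 − r_1²)
r_1² = (-0.32)² = 0.1024
Numerator = -0.216 − 0.1024 = -0.3184; denominator = 1 − 0.1024 = 0.8976
φ_{22} = -0.3184 / 0.8976 = -0.355

-0.355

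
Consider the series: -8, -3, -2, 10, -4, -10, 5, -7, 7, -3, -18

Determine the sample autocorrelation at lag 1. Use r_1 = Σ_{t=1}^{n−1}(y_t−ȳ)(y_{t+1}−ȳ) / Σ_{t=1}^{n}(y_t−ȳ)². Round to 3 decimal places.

-0.186

Mean ȳ = (-8 − 3 − 2 + 10 − 4 − 10 + 5 − 7 + 7 − 3 − 18)/11 = -3.0000
Numerator Σ_{t=1}^{10}(y_t−ȳ)(y_{t+1}−ȳ) = -121.0000
Denominator Σ(y_t−ȳ)² = 650.0000
r_1 = -121.0000 / 650.0000 = -0.186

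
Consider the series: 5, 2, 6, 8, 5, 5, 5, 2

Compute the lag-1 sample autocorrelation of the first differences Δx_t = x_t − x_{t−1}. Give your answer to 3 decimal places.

First differences Δx: -3, 4, 2, -3, 0, 0, -3
Mean of differences = -0.4286
Numerator Σ(Δx_t−Δx̄)(Δx_{t+1}−Δx̄) = -8.8980
Denominator Σ(Δx_t−Δx̄)² = 45.7143
r_1(Δx) = -8.8980 / 45.7143 = -0.195

-0.195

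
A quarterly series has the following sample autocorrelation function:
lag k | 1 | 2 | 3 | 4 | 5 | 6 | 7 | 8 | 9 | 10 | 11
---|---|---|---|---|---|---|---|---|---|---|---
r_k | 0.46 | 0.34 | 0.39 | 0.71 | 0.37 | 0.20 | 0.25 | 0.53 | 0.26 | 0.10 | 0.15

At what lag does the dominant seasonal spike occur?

4

The largest autocorrelation is r_4 = 0.71, with a weaker echo at lag 8 (0.53); the remaining lags stay at or below 0.46. The elevated value at lag 1 (0.46), dropping to 0.34 at lag 2, reflects decaying short-term dependence rather than seasonality.
The dominant spike at lag 4 indicates a seasonal period of 4.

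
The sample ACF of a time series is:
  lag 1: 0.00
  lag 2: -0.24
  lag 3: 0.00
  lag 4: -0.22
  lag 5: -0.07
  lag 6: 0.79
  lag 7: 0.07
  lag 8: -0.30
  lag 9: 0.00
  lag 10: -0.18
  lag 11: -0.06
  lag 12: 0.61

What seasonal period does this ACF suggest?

The largest autocorrelation is r_6 = 0.79, with a weaker echo at lag 12 (0.61); the remaining lags stay at or below 0.07.
The dominant spike at lag 6 indicates a seasonal period of 6.

6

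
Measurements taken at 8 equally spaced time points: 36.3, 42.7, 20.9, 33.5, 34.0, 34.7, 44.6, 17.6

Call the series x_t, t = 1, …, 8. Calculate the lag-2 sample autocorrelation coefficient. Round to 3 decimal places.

Mean x̄ = (36.3 + 42.7 + 20.9 + 33.5 + 34.0 + 34.7 + 44.6 + 17.6)/8 = 33.0375
Deviations from mean: 3.2625, 9.6625, -12.1375, 0.4625, 0.9625, 1.6625, 11.5625, -15.4375
Σ(x_t−x̄)(x_{t+2}−x̄) = (-39.5986) + (4.4689) + (-11.6823) + (0.7689) + (11.1289) + (-25.6648) = -60.5791
Denominator Σ(x_t−x̄)² = 627.2388
r_2 = -60.5791 / 627.2388 = -0.097

-0.097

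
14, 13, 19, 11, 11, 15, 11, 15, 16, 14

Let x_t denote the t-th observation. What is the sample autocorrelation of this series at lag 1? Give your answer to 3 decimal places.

-0.307

Mean x̄ = (14 + 13 + 19 + 11 + 11 + 15 + 11 + 15 + 16 + 14)/10 = 13.9000
Numerator Σ_{t=1}^{9}(x_t−x̄)(x_{t+1}−x̄) = -18.1100
Denominator Σ(x_t−x̄)² = 58.9000
r_1 = -18.1100 / 58.9000 = -0.307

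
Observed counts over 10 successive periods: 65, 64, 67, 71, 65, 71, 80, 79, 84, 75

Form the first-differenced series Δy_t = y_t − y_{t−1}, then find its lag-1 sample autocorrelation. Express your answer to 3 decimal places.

-0.289

First differences Δy: -1, 3, 4, -6, 6, 9, -1, 5, -9
Mean of differences = 1.1111
Numerator Σ(Δy_t−Δȳ)(Δy_{t+1}−Δȳ) = -79.4568
Denominator Σ(Δy_t−Δȳ)² = 274.8889
r_1(Δy) = -79.4568 / 274.8889 = -0.289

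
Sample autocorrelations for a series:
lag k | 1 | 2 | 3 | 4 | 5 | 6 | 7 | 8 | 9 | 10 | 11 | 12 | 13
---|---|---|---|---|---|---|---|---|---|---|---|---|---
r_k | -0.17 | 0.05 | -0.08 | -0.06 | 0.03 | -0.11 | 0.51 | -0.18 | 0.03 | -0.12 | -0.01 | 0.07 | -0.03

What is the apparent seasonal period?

The largest autocorrelation is r_7 = 0.51; the remaining lags stay at or below 0.07.
The dominant spike at lag 7 indicates a seasonal period of 7.

7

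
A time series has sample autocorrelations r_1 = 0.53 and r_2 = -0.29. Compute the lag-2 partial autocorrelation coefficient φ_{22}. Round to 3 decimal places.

-0.794

φ_{22} = (r_2 − r_1²) / (1 − r_1²)
r_1² = (0.53)² = 0.2809
Numerator = -0.29 − 0.2809 = -0.5709; denominator = 1 − 0.2809 = 0.7191
φ_{22} = -0.5709 / 0.7191 = -0.794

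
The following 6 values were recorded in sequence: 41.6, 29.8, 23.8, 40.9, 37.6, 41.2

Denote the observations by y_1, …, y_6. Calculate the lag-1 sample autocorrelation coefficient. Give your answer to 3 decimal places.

-0.018

Mean ȳ = (41.6 + 29.8 + 23.8 + 40.9 + 37.6 + 41.2)/6 = 35.8167
Numerator Σ_{t=1}^{5}(y_t−ȳ)(y_{t+1}−ȳ) = -4.9153
Denominator Σ(y_t−ȳ)² = 272.0483
r_1 = -4.9153 / 272.0483 = -0.018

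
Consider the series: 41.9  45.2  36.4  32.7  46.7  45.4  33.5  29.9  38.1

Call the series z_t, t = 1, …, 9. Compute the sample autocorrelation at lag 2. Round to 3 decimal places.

Mean z̄ = (41.9 + 45.2 + 36.4 + 32.7 + 46.7 + 45.4 + 33.5 + 29.9 + 38.1)/9 = 38.8667
Numerator Σ_{t=1}^{7}(z_t−z̄)(z_{t+2}−z̄) = -202.6556
Denominator Σ(z_t−z̄)² = 307.2600
r_2 = -202.6556 / 307.2600 = -0.660

-0.660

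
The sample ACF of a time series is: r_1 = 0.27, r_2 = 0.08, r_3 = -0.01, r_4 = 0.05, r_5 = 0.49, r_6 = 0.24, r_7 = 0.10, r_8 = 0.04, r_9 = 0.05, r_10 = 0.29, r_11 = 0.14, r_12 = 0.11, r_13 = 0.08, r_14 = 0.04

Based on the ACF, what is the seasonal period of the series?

The largest autocorrelation is r_5 = 0.49, with a weaker echo at lag 10 (0.29); the remaining lags stay at or below 0.27. The elevated value at lag 1 (0.27), dropping to 0.08 at lag 2, reflects decaying short-term dependence rather than seasonality.
The dominant spike at lag 5 indicates a seasonal period of 5.

5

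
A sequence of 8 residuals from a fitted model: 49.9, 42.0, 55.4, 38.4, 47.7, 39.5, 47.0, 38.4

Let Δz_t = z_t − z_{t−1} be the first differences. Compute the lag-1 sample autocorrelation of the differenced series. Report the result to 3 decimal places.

-0.865

First differences Δz: -7.9, 13.4, -17.0, 9.3, -8.2, 7.5, -8.6
Mean of differences = -1.6429
Numerator Σ(Δz_t−Δz̄)(Δz_{t+1}−Δz̄) = -688.5047
Denominator Σ(Δz_t−Δz̄)² = 796.0171
r_1(Δz) = -688.5047 / 796.0171 = -0.865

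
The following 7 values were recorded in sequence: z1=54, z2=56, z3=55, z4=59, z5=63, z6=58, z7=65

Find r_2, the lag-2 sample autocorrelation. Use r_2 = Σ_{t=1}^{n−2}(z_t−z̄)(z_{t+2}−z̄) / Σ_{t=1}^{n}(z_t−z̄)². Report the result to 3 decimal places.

0.272

Mean z̄ = (54 + 56 + 55 + 59 + 63 + 58 + 65)/7 = 58.5714
Σ(z_t−z̄)(z_{t+2}−z̄) = (16.3265) + (-1.1020) + (-15.8163) + (-0.2449) + (28.4694) = 27.6327
Denominator Σ(z_t−z̄)² = 101.7143
r_2 = 27.6327 / 101.7143 = 0.272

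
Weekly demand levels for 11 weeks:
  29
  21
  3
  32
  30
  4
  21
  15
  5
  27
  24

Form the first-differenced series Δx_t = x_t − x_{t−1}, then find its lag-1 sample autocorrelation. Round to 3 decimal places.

First differences Δx: -8, -18, 29, -2, -26, 17, -6, -10, 22, -3
Mean of differences = -0.5000
Numerator Σ(Δx_t−Δx̄)(Δx_{t+1}−Δx̄) = -1151.2500
Denominator Σ(Δx_t−Δx̄)² = 2824.5000
r_1(Δx) = -1151.2500 / 2824.5000 = -0.408

-0.408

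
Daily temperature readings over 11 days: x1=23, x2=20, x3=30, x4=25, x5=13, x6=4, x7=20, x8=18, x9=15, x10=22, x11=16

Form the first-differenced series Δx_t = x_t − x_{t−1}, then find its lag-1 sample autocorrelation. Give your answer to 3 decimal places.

First differences Δx: -3, 10, -5, -12, -9, 16, -2, -3, 7, -6
Mean of differences = -0.7000
Numerator Σ(Δx_t−Δx̄)(Δx_{t+1}−Δx̄) = -144.0900
Denominator Σ(Δx_t−Δx̄)² = 708.1000
r_1(Δx) = -144.0900 / 708.1000 = -0.203

-0.203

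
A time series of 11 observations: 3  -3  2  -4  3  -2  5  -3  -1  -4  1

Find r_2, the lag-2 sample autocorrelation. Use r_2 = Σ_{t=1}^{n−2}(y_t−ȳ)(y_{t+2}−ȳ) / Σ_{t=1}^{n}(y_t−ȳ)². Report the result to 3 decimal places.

Mean ȳ = (3 − 3 + 2 − 4 + 3 − 2 + 5 − 3 − 1 − 4 + 1)/11 = -0.2727
Numerator Σ_{t=1}^{9}(y_t−ȳ)(y_{t+2}−ȳ) = 58.8512
Denominator Σ(y_t−ȳ)² = 102.1818
r_2 = 58.8512 / 102.1818 = 0.576

0.576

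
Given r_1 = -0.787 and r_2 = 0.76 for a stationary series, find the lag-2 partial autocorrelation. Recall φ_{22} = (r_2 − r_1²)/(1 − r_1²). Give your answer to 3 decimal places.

φ_{22} = (r_2 − r_1²) / (1 − r_1²)
r_1² = (-0.787)² = 0.619369
Numerator = 0.76 − 0.6194 = 0.1406; denominator = 1 − 0.6194 = 0.3806
φ_{22} = 0.1406 / 0.3806 = 0.369

0.369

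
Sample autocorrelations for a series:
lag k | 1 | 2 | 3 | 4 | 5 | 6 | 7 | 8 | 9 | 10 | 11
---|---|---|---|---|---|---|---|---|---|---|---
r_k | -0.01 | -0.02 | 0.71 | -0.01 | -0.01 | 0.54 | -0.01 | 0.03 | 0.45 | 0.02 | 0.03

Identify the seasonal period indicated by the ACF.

3

The largest autocorrelation is r_3 = 0.71, with weaker echoes at lags 6 (0.54) and 9 (0.45); the remaining lags stay at or below 0.03.
The dominant spike at lag 3 indicates a seasonal period of 3.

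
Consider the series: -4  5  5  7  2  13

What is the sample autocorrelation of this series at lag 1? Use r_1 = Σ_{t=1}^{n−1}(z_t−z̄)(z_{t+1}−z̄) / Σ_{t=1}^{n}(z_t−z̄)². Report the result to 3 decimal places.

-0.194

Mean z̄ = (-4 + 5 + 5 + 7 + 2 + 13)/6 = 4.6667
Deviations from mean: -8.6667, 0.3333, 0.3333, 2.3333, -2.6667, 8.3333
Σ(z_t−z̄)(z_{t+1}−z̄) = (-2.8889) + (0.1111) + (0.7778) + (-6.2222) + (-22.2222) = -30.4444
Denominator Σ(z_t−z̄)² = 157.3333
r_1 = -30.4444 / 157.3333 = -0.194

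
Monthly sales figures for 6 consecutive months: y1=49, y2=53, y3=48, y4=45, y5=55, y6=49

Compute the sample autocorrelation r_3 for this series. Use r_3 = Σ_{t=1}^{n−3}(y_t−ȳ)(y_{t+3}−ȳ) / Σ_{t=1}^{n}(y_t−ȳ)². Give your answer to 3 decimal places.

0.338

Mean ȳ = (49 + 53 + 48 + 45 + 55 + 49)/6 = 49.8333
Deviations from mean: -0.8333, 3.1667, -1.8333, -4.8333, 5.1667, -0.8333
Numerator Σ_{t=1}^{3}(y_t−ȳ)(y_{t+3}−ȳ) = 21.9167
Denominator Σ(y_t−ȳ)² = 64.8333
r_3 = 21.9167 / 64.8333 = 0.338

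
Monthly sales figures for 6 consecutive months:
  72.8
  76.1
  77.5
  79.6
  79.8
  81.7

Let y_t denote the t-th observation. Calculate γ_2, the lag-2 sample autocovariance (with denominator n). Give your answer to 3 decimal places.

Mean ȳ = (72.8 + 76.1 + 77.5 + 79.6 + 79.8 + 81.7)/6 = 77.9167
Deviations: -5.1167, -1.8167, -0.4167, 1.6833, 1.8833, 3.7833
Σ_{t=1}^{4}(y_t−ȳ)(y_{t+2}−ȳ) = 4.6578
γ_2 = 4.6578 / 6 = 0.776

0.776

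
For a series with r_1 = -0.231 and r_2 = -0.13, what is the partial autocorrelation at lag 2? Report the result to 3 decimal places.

φ_{22} = (r_2 − r_1²) / (1 − r_1²)
r_1² = (-0.231)² = 0.053361
Numerator = -0.13 − 0.0534 = -0.1834; denominator = 1 − 0.0534 = 0.9466
φ_{22} = -0.1834 / 0.9466 = -0.194

-0.194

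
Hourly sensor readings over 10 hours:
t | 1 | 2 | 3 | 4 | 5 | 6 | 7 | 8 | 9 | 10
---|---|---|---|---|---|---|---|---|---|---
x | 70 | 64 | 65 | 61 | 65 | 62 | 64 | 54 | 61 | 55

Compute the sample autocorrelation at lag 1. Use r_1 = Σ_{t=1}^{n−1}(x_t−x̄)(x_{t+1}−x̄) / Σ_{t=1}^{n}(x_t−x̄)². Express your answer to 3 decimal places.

0.073

Mean x̄ = (70 + 64 + 65 + 61 + 65 + 62 + 64 + 54 + 61 + 55)/10 = 62.1000
Numerator Σ_{t=1}^{9}(x_t−x̄)(x_{t+1}−x̄) = 14.9900
Denominator Σ(x_t−x̄)² = 204.9000
r_1 = 14.9900 / 204.9000 = 0.073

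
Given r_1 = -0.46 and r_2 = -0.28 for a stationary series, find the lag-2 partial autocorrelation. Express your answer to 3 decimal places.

-0.624

φ_{22} = (r_2 − r_1²) / (1 − r_1²)
r_1² = (-0.46)² = 0.2116
Numerator = -0.28 − 0.2116 = -0.4916; denominator = 1 − 0.2116 = 0.7884
φ_{22} = -0.4916 / 0.7884 = -0.624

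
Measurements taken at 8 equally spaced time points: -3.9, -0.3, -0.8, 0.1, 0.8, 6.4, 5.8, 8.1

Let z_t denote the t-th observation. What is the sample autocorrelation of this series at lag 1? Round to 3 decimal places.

Mean z̄ = (-3.9 − 0.3 − 0.8 + 0.1 + 0.8 + 6.4 + 5.8 + 8.1)/8 = 2.0250
Deviations from mean: -5.9250, -2.3250, -2.8250, -1.9250, -1.2250, 4.3750, 3.7750, 6.0750
Σ(z_t−z̄)(z_{t+1}−z̄) = (13.7756) + (6.5681) + (5.4381) + (2.3581) + (-5.3594) + (16.5156) + (22.9331) = 62.2294
Denominator Σ(z_t−z̄)² = 123.9950
r_1 = 62.2294 / 123.9950 = 0.502

0.502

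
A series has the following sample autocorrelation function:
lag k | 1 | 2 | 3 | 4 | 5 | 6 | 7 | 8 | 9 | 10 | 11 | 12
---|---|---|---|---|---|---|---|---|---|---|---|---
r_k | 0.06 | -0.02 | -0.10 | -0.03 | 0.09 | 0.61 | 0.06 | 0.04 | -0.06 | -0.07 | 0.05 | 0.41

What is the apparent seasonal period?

6

The largest autocorrelation is r_6 = 0.61, with a weaker echo at lag 12 (0.41); the remaining lags stay at or below 0.09.
The dominant spike at lag 6 indicates a seasonal period of 6.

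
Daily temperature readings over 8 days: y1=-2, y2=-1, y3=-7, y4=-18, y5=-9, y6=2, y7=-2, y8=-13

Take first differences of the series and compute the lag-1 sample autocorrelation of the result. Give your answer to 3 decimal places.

0.117

First differences Δy: 1, -6, -11, 9, 11, -4, -11
Mean of differences = -1.5714
Numerator Σ(Δy_t−Δȳ)(Δy_{t+1}−Δȳ) = 55.9592
Denominator Σ(Δy_t−Δȳ)² = 479.7143
r_1(Δy) = 55.9592 / 479.7143 = 0.117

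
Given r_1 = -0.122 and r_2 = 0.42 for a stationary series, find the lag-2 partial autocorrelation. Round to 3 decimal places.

φ_{22} = (r_2 − r_1²) / (1 − r_1²)
r_1² = (-0.122)² = 0.014884
Numerator = 0.42 − 0.0149 = 0.4051; denominator = 1 − 0.0149 = 0.9851
φ_{22} = 0.4051 / 0.9851 = 0.411

0.411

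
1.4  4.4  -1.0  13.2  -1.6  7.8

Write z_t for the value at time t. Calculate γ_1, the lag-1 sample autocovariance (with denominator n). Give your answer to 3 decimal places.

-20.301

Mean z̄ = (1.4 + 4.4 − 1.0 + 13.2 − 1.6 + 7.8)/6 = 4.0333
Σ_{t=1}^{5}(z_t−z̄)(z_{t+1}−z̄) = -121.8078
γ_1 = -121.8078 / 6 = -20.301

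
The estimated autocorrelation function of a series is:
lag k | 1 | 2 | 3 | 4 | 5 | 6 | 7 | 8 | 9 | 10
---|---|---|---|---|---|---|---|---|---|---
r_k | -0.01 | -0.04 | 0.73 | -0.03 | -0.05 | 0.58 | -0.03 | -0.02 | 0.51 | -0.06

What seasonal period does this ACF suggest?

3

The largest autocorrelation is r_3 = 0.73, with weaker echoes at lags 6 (0.58) and 9 (0.51); the remaining lags stay at or below -0.01.
The dominant spike at lag 3 indicates a seasonal period of 3.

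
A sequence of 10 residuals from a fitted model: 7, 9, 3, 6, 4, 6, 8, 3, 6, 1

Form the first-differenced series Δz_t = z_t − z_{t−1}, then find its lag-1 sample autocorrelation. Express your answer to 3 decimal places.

-0.676

First differences Δz: 2, -6, 3, -2, 2, 2, -5, 3, -5
Mean of differences = -0.6667
Numerator Σ(Δz_t−Δz̄)(Δz_{t+1}−Δz̄) = -78.4444
Denominator Σ(Δz_t−Δz̄)² = 116.0000
r_1(Δz) = -78.4444 / 116.0000 = -0.676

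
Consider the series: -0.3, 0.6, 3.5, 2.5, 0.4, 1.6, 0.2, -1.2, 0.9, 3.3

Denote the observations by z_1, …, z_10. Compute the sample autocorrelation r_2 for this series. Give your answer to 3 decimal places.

Mean z̄ = (-0.3 + 0.6 + 3.5 + 2.5 + 0.4 + 1.6 + 0.2 − 1.2 + 0.9 + 3.3)/10 = 1.1500
Numerator Σ_{t=1}^{8}(z_t−z̄)(z_{t+2}−z̄) = -10.4650
Denominator Σ(z_t−z̄)² = 21.6250
r_2 = -10.4650 / 21.6250 = -0.484

-0.484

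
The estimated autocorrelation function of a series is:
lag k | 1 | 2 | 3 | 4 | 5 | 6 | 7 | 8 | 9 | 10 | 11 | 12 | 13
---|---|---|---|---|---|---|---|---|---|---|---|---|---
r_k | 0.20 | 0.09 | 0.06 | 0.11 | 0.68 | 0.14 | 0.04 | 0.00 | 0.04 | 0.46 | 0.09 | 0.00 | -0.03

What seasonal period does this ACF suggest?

The largest autocorrelation is r_5 = 0.68, with a weaker echo at lag 10 (0.46); the remaining lags stay at or below 0.20. The elevated value at lag 1 (0.20), dropping to 0.09 at lag 2, reflects decaying short-term dependence rather than seasonality.
The dominant spike at lag 5 indicates a seasonal period of 5.

5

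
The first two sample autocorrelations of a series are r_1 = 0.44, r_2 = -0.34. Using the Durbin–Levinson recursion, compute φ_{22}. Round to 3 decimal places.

φ_{22} = (r_2 − r_1²) / (1 − r_1²)
r_1² = (0.44)² = 0.1936
Numerator = -0.34 − 0.1936 = -0.5336; denominator = 1 − 0.1936 = 0.8064
φ_{22} = -0.5336 / 0.8064 = -0.662

-0.662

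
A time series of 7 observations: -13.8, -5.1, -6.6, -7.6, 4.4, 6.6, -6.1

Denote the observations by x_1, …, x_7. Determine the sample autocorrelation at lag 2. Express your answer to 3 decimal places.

-0.158

Mean x̄ = (-13.8 − 5.1 − 6.6 − 7.6 + 4.4 + 6.6 − 6.1)/7 = -4.0286
Deviations from mean: -9.7714, -1.0714, -2.5714, -3.5714, 8.4286, 10.6286, -2.0714
Σ(x_t−x̄)(x_{t+2}−x̄) = (25.1265) + (3.8265) + (-21.6735) + (-37.9592) + (-17.4592) = -48.1388
Denominator Σ(x_t−x̄)² = 304.2943
r_2 = -48.1388 / 304.2943 = -0.158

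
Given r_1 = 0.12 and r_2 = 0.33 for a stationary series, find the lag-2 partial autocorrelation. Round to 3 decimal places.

0.320

φ_{22} = (r_2 − r_1²) / (1 − r_1²)
r_1² = (0.12)² = 0.0144
Numerator = 0.33 − 0.0144 = 0.3156; denominator = 1 − 0.0144 = 0.9856
φ_{22} = 0.3156 / 0.9856 = 0.320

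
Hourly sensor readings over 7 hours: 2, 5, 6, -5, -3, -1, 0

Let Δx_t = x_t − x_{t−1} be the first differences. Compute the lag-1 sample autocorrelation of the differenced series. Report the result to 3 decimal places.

-0.187

First differences Δx: 3, 1, -11, 2, 2, 1
Mean of differences = -0.3333
Numerator Σ(Δx_t−Δx̄)(Δx_{t+1}−Δx̄) = -26.1111
Denominator Σ(Δx_t−Δx̄)² = 139.3333
r_1(Δx) = -26.1111 / 139.3333 = -0.187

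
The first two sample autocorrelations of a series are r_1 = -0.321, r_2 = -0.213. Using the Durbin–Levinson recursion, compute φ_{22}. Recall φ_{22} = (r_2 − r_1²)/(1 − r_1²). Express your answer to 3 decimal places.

-0.352

φ_{22} = (r_2 − r_1²) / (1 − r_1²)
r_1² = (-0.321)² = 0.103041
Numerator = -0.213 − 0.1030 = -0.3160; denominator = 1 − 0.1030 = 0.8970
φ_{22} = -0.3160 / 0.8970 = -0.352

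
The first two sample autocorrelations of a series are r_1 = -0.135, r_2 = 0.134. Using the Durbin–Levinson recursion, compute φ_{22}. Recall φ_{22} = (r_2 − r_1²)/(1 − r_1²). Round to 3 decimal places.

0.118

φ_{22} = (r_2 − r_1²) / (1 − r_1²)
r_1² = (-0.135)² = 0.018225
Numerator = 0.134 − 0.0182 = 0.1158; denominator = 1 − 0.0182 = 0.9818
φ_{22} = 0.1158 / 0.9818 = 0.118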